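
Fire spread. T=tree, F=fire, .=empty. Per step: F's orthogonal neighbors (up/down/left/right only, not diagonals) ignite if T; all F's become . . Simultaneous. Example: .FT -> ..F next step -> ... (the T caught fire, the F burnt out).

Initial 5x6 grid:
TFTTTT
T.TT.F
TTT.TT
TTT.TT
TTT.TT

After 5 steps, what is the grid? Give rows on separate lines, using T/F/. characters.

Step 1: 4 trees catch fire, 2 burn out
  F.FTTF
  T.TT..
  TTT.TF
  TTT.TT
  TTT.TT
Step 2: 6 trees catch fire, 4 burn out
  ...FF.
  F.FT..
  TTT.F.
  TTT.TF
  TTT.TT
Step 3: 5 trees catch fire, 6 burn out
  ......
  ...F..
  FTF...
  TTT.F.
  TTT.TF
Step 4: 4 trees catch fire, 5 burn out
  ......
  ......
  .F....
  FTF...
  TTT.F.
Step 5: 3 trees catch fire, 4 burn out
  ......
  ......
  ......
  .F....
  FTF...

......
......
......
.F....
FTF...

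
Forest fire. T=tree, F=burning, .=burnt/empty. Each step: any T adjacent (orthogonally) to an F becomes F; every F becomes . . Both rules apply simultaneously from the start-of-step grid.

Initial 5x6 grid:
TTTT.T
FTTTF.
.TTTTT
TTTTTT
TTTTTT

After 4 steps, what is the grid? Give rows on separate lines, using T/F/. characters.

Step 1: 4 trees catch fire, 2 burn out
  FTTT.T
  .FTF..
  .TTTFT
  TTTTTT
  TTTTTT
Step 2: 7 trees catch fire, 4 burn out
  .FTF.T
  ..F...
  .FTF.F
  TTTTFT
  TTTTTT
Step 3: 6 trees catch fire, 7 burn out
  ..F..T
  ......
  ..F...
  TFTF.F
  TTTTFT
Step 4: 5 trees catch fire, 6 burn out
  .....T
  ......
  ......
  F.F...
  TFTF.F

.....T
......
......
F.F...
TFTF.F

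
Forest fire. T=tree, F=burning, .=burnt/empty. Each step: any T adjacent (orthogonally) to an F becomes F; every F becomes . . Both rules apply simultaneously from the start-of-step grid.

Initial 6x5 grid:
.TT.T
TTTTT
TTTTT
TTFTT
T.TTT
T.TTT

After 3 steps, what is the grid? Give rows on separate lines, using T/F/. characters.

Step 1: 4 trees catch fire, 1 burn out
  .TT.T
  TTTTT
  TTFTT
  TF.FT
  T.FTT
  T.TTT
Step 2: 7 trees catch fire, 4 burn out
  .TT.T
  TTFTT
  TF.FT
  F...F
  T..FT
  T.FTT
Step 3: 8 trees catch fire, 7 burn out
  .TF.T
  TF.FT
  F...F
  .....
  F...F
  T..FT

.TF.T
TF.FT
F...F
.....
F...F
T..FT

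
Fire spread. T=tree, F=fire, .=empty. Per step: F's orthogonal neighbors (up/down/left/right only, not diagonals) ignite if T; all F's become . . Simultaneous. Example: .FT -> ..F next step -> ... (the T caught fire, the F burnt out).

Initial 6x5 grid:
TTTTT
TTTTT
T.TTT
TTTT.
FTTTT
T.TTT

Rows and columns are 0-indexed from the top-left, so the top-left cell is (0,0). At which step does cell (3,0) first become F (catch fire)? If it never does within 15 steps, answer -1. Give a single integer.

Step 1: cell (3,0)='F' (+3 fires, +1 burnt)
  -> target ignites at step 1
Step 2: cell (3,0)='.' (+3 fires, +3 burnt)
Step 3: cell (3,0)='.' (+4 fires, +3 burnt)
Step 4: cell (3,0)='.' (+6 fires, +4 burnt)
Step 5: cell (3,0)='.' (+4 fires, +6 burnt)
Step 6: cell (3,0)='.' (+3 fires, +4 burnt)
Step 7: cell (3,0)='.' (+2 fires, +3 burnt)
Step 8: cell (3,0)='.' (+1 fires, +2 burnt)
Step 9: cell (3,0)='.' (+0 fires, +1 burnt)
  fire out at step 9

1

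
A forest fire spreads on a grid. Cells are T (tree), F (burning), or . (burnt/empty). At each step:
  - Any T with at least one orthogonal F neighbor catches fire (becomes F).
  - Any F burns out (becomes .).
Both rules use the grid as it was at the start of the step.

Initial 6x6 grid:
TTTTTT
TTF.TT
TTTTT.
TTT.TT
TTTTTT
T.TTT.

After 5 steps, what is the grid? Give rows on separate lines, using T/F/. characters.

Step 1: 3 trees catch fire, 1 burn out
  TTFTTT
  TF..TT
  TTFTT.
  TTT.TT
  TTTTTT
  T.TTT.
Step 2: 6 trees catch fire, 3 burn out
  TF.FTT
  F...TT
  TF.FT.
  TTF.TT
  TTTTTT
  T.TTT.
Step 3: 6 trees catch fire, 6 burn out
  F...FT
  ....TT
  F...F.
  TF..TT
  TTFTTT
  T.TTT.
Step 4: 7 trees catch fire, 6 burn out
  .....F
  ....FT
  ......
  F...FT
  TF.FTT
  T.FTT.
Step 5: 5 trees catch fire, 7 burn out
  ......
  .....F
  ......
  .....F
  F...FT
  T..FT.

......
.....F
......
.....F
F...FT
T..FT.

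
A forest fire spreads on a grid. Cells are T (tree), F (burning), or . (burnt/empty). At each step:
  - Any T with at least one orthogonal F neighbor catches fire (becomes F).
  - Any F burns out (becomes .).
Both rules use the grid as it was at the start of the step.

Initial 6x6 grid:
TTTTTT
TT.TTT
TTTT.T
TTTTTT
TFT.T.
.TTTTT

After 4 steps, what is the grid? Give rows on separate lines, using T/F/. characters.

Step 1: 4 trees catch fire, 1 burn out
  TTTTTT
  TT.TTT
  TTTT.T
  TFTTTT
  F.F.T.
  .FTTTT
Step 2: 4 trees catch fire, 4 burn out
  TTTTTT
  TT.TTT
  TFTT.T
  F.FTTT
  ....T.
  ..FTTT
Step 3: 5 trees catch fire, 4 burn out
  TTTTTT
  TF.TTT
  F.FT.T
  ...FTT
  ....T.
  ...FTT
Step 4: 5 trees catch fire, 5 burn out
  TFTTTT
  F..TTT
  ...F.T
  ....FT
  ....T.
  ....FT

TFTTTT
F..TTT
...F.T
....FT
....T.
....FT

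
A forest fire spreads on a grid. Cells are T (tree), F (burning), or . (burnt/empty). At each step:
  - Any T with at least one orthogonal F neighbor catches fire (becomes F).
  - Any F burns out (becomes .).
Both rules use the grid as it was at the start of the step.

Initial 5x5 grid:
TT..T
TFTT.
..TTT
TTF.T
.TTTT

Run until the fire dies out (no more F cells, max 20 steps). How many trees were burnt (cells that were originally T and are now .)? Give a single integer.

Answer: 15

Derivation:
Step 1: +6 fires, +2 burnt (F count now 6)
Step 2: +6 fires, +6 burnt (F count now 6)
Step 3: +2 fires, +6 burnt (F count now 2)
Step 4: +1 fires, +2 burnt (F count now 1)
Step 5: +0 fires, +1 burnt (F count now 0)
Fire out after step 5
Initially T: 16, now '.': 24
Total burnt (originally-T cells now '.'): 15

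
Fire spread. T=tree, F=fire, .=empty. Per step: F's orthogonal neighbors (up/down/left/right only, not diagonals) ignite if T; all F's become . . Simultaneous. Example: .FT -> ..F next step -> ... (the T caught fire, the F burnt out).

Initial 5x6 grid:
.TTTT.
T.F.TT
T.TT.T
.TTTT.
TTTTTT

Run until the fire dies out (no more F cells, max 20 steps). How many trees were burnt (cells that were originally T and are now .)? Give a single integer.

Step 1: +2 fires, +1 burnt (F count now 2)
Step 2: +4 fires, +2 burnt (F count now 4)
Step 3: +4 fires, +4 burnt (F count now 4)
Step 4: +4 fires, +4 burnt (F count now 4)
Step 5: +3 fires, +4 burnt (F count now 3)
Step 6: +2 fires, +3 burnt (F count now 2)
Step 7: +0 fires, +2 burnt (F count now 0)
Fire out after step 7
Initially T: 21, now '.': 28
Total burnt (originally-T cells now '.'): 19

Answer: 19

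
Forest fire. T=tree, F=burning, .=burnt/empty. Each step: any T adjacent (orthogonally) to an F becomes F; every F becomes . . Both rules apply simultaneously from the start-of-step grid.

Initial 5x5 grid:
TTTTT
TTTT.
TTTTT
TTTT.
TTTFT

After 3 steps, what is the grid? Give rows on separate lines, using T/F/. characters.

Step 1: 3 trees catch fire, 1 burn out
  TTTTT
  TTTT.
  TTTTT
  TTTF.
  TTF.F
Step 2: 3 trees catch fire, 3 burn out
  TTTTT
  TTTT.
  TTTFT
  TTF..
  TF...
Step 3: 5 trees catch fire, 3 burn out
  TTTTT
  TTTF.
  TTF.F
  TF...
  F....

TTTTT
TTTF.
TTF.F
TF...
F....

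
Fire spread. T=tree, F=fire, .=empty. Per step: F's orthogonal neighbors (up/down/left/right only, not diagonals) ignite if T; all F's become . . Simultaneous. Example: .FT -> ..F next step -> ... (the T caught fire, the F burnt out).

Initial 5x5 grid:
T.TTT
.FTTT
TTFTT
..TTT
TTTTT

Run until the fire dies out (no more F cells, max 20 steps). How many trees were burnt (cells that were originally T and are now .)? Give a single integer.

Step 1: +4 fires, +2 burnt (F count now 4)
Step 2: +6 fires, +4 burnt (F count now 6)
Step 3: +5 fires, +6 burnt (F count now 5)
Step 4: +3 fires, +5 burnt (F count now 3)
Step 5: +0 fires, +3 burnt (F count now 0)
Fire out after step 5
Initially T: 19, now '.': 24
Total burnt (originally-T cells now '.'): 18

Answer: 18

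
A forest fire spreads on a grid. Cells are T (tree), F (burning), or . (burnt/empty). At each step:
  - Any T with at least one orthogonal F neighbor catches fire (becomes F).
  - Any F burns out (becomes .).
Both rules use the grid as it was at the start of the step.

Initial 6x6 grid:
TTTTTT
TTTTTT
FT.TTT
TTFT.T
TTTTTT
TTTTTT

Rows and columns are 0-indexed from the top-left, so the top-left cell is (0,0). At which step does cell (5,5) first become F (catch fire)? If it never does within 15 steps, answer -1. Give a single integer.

Step 1: cell (5,5)='T' (+6 fires, +2 burnt)
Step 2: cell (5,5)='T' (+7 fires, +6 burnt)
Step 3: cell (5,5)='T' (+8 fires, +7 burnt)
Step 4: cell (5,5)='T' (+6 fires, +8 burnt)
Step 5: cell (5,5)='F' (+4 fires, +6 burnt)
  -> target ignites at step 5
Step 6: cell (5,5)='.' (+1 fires, +4 burnt)
Step 7: cell (5,5)='.' (+0 fires, +1 burnt)
  fire out at step 7

5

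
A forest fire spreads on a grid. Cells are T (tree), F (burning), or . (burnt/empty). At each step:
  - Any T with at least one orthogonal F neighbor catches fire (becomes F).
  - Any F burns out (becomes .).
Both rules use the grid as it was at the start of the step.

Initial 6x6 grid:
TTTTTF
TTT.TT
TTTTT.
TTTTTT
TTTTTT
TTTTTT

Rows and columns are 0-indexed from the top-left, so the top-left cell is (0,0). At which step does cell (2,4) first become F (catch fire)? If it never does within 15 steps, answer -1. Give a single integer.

Step 1: cell (2,4)='T' (+2 fires, +1 burnt)
Step 2: cell (2,4)='T' (+2 fires, +2 burnt)
Step 3: cell (2,4)='F' (+2 fires, +2 burnt)
  -> target ignites at step 3
Step 4: cell (2,4)='.' (+4 fires, +2 burnt)
Step 5: cell (2,4)='.' (+6 fires, +4 burnt)
Step 6: cell (2,4)='.' (+6 fires, +6 burnt)
Step 7: cell (2,4)='.' (+5 fires, +6 burnt)
Step 8: cell (2,4)='.' (+3 fires, +5 burnt)
Step 9: cell (2,4)='.' (+2 fires, +3 burnt)
Step 10: cell (2,4)='.' (+1 fires, +2 burnt)
Step 11: cell (2,4)='.' (+0 fires, +1 burnt)
  fire out at step 11

3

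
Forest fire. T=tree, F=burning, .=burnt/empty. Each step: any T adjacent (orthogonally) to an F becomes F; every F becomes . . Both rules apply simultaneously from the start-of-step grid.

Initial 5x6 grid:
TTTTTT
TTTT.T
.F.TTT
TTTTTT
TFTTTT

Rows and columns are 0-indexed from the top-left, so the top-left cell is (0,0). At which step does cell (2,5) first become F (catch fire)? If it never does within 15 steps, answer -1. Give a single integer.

Step 1: cell (2,5)='T' (+4 fires, +2 burnt)
Step 2: cell (2,5)='T' (+6 fires, +4 burnt)
Step 3: cell (2,5)='T' (+5 fires, +6 burnt)
Step 4: cell (2,5)='T' (+4 fires, +5 burnt)
Step 5: cell (2,5)='T' (+3 fires, +4 burnt)
Step 6: cell (2,5)='F' (+2 fires, +3 burnt)
  -> target ignites at step 6
Step 7: cell (2,5)='.' (+1 fires, +2 burnt)
Step 8: cell (2,5)='.' (+0 fires, +1 burnt)
  fire out at step 8

6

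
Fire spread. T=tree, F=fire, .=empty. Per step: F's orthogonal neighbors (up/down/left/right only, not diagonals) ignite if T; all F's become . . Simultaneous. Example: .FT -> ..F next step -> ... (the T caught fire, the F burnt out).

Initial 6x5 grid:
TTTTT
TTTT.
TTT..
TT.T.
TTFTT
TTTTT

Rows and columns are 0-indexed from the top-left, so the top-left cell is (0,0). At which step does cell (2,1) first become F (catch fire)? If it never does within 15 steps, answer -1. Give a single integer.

Step 1: cell (2,1)='T' (+3 fires, +1 burnt)
Step 2: cell (2,1)='T' (+6 fires, +3 burnt)
Step 3: cell (2,1)='F' (+4 fires, +6 burnt)
  -> target ignites at step 3
Step 4: cell (2,1)='.' (+3 fires, +4 burnt)
Step 5: cell (2,1)='.' (+3 fires, +3 burnt)
Step 6: cell (2,1)='.' (+3 fires, +3 burnt)
Step 7: cell (2,1)='.' (+1 fires, +3 burnt)
Step 8: cell (2,1)='.' (+1 fires, +1 burnt)
Step 9: cell (2,1)='.' (+0 fires, +1 burnt)
  fire out at step 9

3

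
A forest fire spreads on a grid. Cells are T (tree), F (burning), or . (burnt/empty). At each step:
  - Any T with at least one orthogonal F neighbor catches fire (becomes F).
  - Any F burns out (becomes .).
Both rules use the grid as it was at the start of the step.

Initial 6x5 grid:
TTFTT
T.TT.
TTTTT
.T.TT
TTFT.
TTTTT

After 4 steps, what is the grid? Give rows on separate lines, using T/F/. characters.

Step 1: 6 trees catch fire, 2 burn out
  TF.FT
  T.FT.
  TTTTT
  .T.TT
  TF.F.
  TTFTT
Step 2: 9 trees catch fire, 6 burn out
  F...F
  T..F.
  TTFTT
  .F.FT
  F....
  TF.FT
Step 3: 6 trees catch fire, 9 burn out
  .....
  F....
  TF.FT
  ....F
  .....
  F...F
Step 4: 2 trees catch fire, 6 burn out
  .....
  .....
  F...F
  .....
  .....
  .....

.....
.....
F...F
.....
.....
.....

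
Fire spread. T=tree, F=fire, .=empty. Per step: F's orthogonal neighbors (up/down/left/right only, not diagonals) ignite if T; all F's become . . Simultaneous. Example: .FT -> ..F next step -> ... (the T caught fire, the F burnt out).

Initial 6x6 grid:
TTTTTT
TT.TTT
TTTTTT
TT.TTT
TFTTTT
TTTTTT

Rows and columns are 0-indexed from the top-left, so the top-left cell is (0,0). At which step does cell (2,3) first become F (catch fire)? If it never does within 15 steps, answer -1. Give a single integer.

Step 1: cell (2,3)='T' (+4 fires, +1 burnt)
Step 2: cell (2,3)='T' (+5 fires, +4 burnt)
Step 3: cell (2,3)='T' (+6 fires, +5 burnt)
Step 4: cell (2,3)='F' (+6 fires, +6 burnt)
  -> target ignites at step 4
Step 5: cell (2,3)='.' (+6 fires, +6 burnt)
Step 6: cell (2,3)='.' (+3 fires, +6 burnt)
Step 7: cell (2,3)='.' (+2 fires, +3 burnt)
Step 8: cell (2,3)='.' (+1 fires, +2 burnt)
Step 9: cell (2,3)='.' (+0 fires, +1 burnt)
  fire out at step 9

4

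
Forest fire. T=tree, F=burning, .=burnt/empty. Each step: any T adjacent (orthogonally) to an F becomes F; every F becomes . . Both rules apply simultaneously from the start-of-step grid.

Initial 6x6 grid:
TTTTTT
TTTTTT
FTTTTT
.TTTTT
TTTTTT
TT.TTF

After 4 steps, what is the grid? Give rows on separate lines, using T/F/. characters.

Step 1: 4 trees catch fire, 2 burn out
  TTTTTT
  FTTTTT
  .FTTTT
  .TTTTT
  TTTTTF
  TT.TF.
Step 2: 7 trees catch fire, 4 burn out
  FTTTTT
  .FTTTT
  ..FTTT
  .FTTTF
  TTTTF.
  TT.F..
Step 3: 8 trees catch fire, 7 burn out
  .FTTTT
  ..FTTT
  ...FTF
  ..FTF.
  TFTF..
  TT....
Step 4: 8 trees catch fire, 8 burn out
  ..FTTT
  ...FTF
  ....F.
  ...F..
  F.F...
  TF....

..FTTT
...FTF
....F.
...F..
F.F...
TF....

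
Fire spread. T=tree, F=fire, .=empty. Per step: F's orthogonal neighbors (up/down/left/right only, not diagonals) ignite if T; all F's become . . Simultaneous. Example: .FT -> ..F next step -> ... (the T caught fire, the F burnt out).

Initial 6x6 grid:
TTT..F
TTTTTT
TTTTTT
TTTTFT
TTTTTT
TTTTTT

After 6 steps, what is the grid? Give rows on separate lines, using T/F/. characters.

Step 1: 5 trees catch fire, 2 burn out
  TTT...
  TTTTTF
  TTTTFT
  TTTF.F
  TTTTFT
  TTTTTT
Step 2: 7 trees catch fire, 5 burn out
  TTT...
  TTTTF.
  TTTF.F
  TTF...
  TTTF.F
  TTTTFT
Step 3: 6 trees catch fire, 7 burn out
  TTT...
  TTTF..
  TTF...
  TF....
  TTF...
  TTTF.F
Step 4: 5 trees catch fire, 6 burn out
  TTT...
  TTF...
  TF....
  F.....
  TF....
  TTF...
Step 5: 5 trees catch fire, 5 burn out
  TTF...
  TF....
  F.....
  ......
  F.....
  TF....
Step 6: 3 trees catch fire, 5 burn out
  TF....
  F.....
  ......
  ......
  ......
  F.....

TF....
F.....
......
......
......
F.....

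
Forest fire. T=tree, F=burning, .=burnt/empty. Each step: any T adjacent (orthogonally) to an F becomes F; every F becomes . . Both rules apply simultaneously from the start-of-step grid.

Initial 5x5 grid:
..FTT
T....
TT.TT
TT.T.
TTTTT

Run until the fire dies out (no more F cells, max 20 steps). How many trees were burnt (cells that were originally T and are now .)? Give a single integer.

Answer: 2

Derivation:
Step 1: +1 fires, +1 burnt (F count now 1)
Step 2: +1 fires, +1 burnt (F count now 1)
Step 3: +0 fires, +1 burnt (F count now 0)
Fire out after step 3
Initially T: 15, now '.': 12
Total burnt (originally-T cells now '.'): 2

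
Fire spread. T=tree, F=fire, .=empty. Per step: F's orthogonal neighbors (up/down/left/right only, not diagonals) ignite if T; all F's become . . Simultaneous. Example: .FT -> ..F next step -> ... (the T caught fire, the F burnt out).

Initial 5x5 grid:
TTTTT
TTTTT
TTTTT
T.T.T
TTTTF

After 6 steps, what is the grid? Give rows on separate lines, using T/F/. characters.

Step 1: 2 trees catch fire, 1 burn out
  TTTTT
  TTTTT
  TTTTT
  T.T.F
  TTTF.
Step 2: 2 trees catch fire, 2 burn out
  TTTTT
  TTTTT
  TTTTF
  T.T..
  TTF..
Step 3: 4 trees catch fire, 2 burn out
  TTTTT
  TTTTF
  TTTF.
  T.F..
  TF...
Step 4: 4 trees catch fire, 4 burn out
  TTTTF
  TTTF.
  TTF..
  T....
  F....
Step 5: 4 trees catch fire, 4 burn out
  TTTF.
  TTF..
  TF...
  F....
  .....
Step 6: 3 trees catch fire, 4 burn out
  TTF..
  TF...
  F....
  .....
  .....

TTF..
TF...
F....
.....
.....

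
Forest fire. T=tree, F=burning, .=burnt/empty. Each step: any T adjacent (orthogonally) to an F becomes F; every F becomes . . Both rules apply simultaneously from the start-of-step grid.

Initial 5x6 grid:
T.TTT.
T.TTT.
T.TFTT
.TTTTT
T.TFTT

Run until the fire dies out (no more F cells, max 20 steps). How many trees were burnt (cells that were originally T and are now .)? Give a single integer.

Answer: 17

Derivation:
Step 1: +6 fires, +2 burnt (F count now 6)
Step 2: +7 fires, +6 burnt (F count now 7)
Step 3: +4 fires, +7 burnt (F count now 4)
Step 4: +0 fires, +4 burnt (F count now 0)
Fire out after step 4
Initially T: 21, now '.': 26
Total burnt (originally-T cells now '.'): 17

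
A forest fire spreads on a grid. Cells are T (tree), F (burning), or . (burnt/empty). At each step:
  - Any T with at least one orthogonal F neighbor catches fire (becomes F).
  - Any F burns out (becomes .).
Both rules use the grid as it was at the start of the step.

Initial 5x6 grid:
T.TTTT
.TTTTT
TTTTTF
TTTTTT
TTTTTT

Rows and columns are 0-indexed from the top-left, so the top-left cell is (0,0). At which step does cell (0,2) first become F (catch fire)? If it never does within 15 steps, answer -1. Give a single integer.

Step 1: cell (0,2)='T' (+3 fires, +1 burnt)
Step 2: cell (0,2)='T' (+5 fires, +3 burnt)
Step 3: cell (0,2)='T' (+5 fires, +5 burnt)
Step 4: cell (0,2)='T' (+5 fires, +5 burnt)
Step 5: cell (0,2)='F' (+5 fires, +5 burnt)
  -> target ignites at step 5
Step 6: cell (0,2)='.' (+2 fires, +5 burnt)
Step 7: cell (0,2)='.' (+1 fires, +2 burnt)
Step 8: cell (0,2)='.' (+0 fires, +1 burnt)
  fire out at step 8

5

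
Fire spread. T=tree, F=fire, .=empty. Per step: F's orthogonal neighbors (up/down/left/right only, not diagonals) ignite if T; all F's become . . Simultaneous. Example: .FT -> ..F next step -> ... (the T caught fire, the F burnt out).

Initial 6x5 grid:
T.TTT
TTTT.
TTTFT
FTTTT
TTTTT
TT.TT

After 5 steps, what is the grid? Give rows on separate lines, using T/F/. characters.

Step 1: 7 trees catch fire, 2 burn out
  T.TTT
  TTTF.
  FTF.F
  .FTFT
  FTTTT
  TT.TT
Step 2: 9 trees catch fire, 7 burn out
  T.TFT
  FTF..
  .F...
  ..F.F
  .FTFT
  FT.TT
Step 3: 8 trees catch fire, 9 burn out
  F.F.F
  .F...
  .....
  .....
  ..F.F
  .F.FT
Step 4: 1 trees catch fire, 8 burn out
  .....
  .....
  .....
  .....
  .....
  ....F
Step 5: 0 trees catch fire, 1 burn out
  .....
  .....
  .....
  .....
  .....
  .....

.....
.....
.....
.....
.....
.....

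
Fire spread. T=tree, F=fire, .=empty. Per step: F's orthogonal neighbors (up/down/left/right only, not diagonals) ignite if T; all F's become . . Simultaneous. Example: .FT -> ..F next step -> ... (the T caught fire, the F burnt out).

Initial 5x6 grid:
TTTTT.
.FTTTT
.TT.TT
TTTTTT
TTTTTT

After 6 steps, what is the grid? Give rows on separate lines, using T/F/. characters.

Step 1: 3 trees catch fire, 1 burn out
  TFTTT.
  ..FTTT
  .FT.TT
  TTTTTT
  TTTTTT
Step 2: 5 trees catch fire, 3 burn out
  F.FTT.
  ...FTT
  ..F.TT
  TFTTTT
  TTTTTT
Step 3: 5 trees catch fire, 5 burn out
  ...FT.
  ....FT
  ....TT
  F.FTTT
  TFTTTT
Step 4: 6 trees catch fire, 5 burn out
  ....F.
  .....F
  ....FT
  ...FTT
  F.FTTT
Step 5: 3 trees catch fire, 6 burn out
  ......
  ......
  .....F
  ....FT
  ...FTT
Step 6: 2 trees catch fire, 3 burn out
  ......
  ......
  ......
  .....F
  ....FT

......
......
......
.....F
....FT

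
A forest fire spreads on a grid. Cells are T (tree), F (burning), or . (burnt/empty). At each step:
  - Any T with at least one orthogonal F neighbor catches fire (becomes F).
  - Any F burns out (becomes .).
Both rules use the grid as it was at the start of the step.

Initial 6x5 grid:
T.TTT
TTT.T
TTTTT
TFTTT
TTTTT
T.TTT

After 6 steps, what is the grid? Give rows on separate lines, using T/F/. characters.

Step 1: 4 trees catch fire, 1 burn out
  T.TTT
  TTT.T
  TFTTT
  F.FTT
  TFTTT
  T.TTT
Step 2: 6 trees catch fire, 4 burn out
  T.TTT
  TFT.T
  F.FTT
  ...FT
  F.FTT
  T.TTT
Step 3: 7 trees catch fire, 6 burn out
  T.TTT
  F.F.T
  ...FT
  ....F
  ...FT
  F.FTT
Step 4: 5 trees catch fire, 7 burn out
  F.FTT
  ....T
  ....F
  .....
  ....F
  ...FT
Step 5: 3 trees catch fire, 5 burn out
  ...FT
  ....F
  .....
  .....
  .....
  ....F
Step 6: 1 trees catch fire, 3 burn out
  ....F
  .....
  .....
  .....
  .....
  .....

....F
.....
.....
.....
.....
.....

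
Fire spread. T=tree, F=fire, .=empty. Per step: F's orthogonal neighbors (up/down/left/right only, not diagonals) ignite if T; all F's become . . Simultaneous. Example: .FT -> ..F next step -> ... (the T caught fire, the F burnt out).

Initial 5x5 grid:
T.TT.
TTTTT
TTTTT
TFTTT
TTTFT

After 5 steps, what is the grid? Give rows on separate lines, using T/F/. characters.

Step 1: 7 trees catch fire, 2 burn out
  T.TT.
  TTTTT
  TFTTT
  F.FFT
  TFF.F
Step 2: 6 trees catch fire, 7 burn out
  T.TT.
  TFTTT
  F.FFT
  ....F
  F....
Step 3: 4 trees catch fire, 6 burn out
  T.TT.
  F.FFT
  ....F
  .....
  .....
Step 4: 4 trees catch fire, 4 burn out
  F.FF.
  ....F
  .....
  .....
  .....
Step 5: 0 trees catch fire, 4 burn out
  .....
  .....
  .....
  .....
  .....

.....
.....
.....
.....
.....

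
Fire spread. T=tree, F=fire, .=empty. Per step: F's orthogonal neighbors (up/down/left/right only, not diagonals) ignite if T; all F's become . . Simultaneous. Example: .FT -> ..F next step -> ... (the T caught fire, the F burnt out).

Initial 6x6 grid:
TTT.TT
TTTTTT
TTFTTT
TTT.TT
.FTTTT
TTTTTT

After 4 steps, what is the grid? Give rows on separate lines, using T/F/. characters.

Step 1: 7 trees catch fire, 2 burn out
  TTT.TT
  TTFTTT
  TF.FTT
  TFF.TT
  ..FTTT
  TFTTTT
Step 2: 9 trees catch fire, 7 burn out
  TTF.TT
  TF.FTT
  F...FT
  F...TT
  ...FTT
  F.FTTT
Step 3: 7 trees catch fire, 9 burn out
  TF..TT
  F...FT
  .....F
  ....FT
  ....FT
  ...FTT
Step 4: 6 trees catch fire, 7 burn out
  F...FT
  .....F
  ......
  .....F
  .....F
  ....FT

F...FT
.....F
......
.....F
.....F
....FT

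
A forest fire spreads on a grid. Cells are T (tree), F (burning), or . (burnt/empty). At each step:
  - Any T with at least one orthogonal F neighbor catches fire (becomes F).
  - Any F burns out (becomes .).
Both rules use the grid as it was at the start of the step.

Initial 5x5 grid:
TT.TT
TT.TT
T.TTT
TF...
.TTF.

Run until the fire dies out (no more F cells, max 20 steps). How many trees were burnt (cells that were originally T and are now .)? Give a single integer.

Step 1: +3 fires, +2 burnt (F count now 3)
Step 2: +1 fires, +3 burnt (F count now 1)
Step 3: +1 fires, +1 burnt (F count now 1)
Step 4: +2 fires, +1 burnt (F count now 2)
Step 5: +1 fires, +2 burnt (F count now 1)
Step 6: +0 fires, +1 burnt (F count now 0)
Fire out after step 6
Initially T: 15, now '.': 18
Total burnt (originally-T cells now '.'): 8

Answer: 8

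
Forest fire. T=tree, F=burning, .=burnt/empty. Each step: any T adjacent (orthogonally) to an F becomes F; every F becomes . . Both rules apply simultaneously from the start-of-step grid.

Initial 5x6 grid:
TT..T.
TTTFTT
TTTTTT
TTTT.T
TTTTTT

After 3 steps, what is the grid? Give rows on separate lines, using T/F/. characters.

Step 1: 3 trees catch fire, 1 burn out
  TT..T.
  TTF.FT
  TTTFTT
  TTTT.T
  TTTTTT
Step 2: 6 trees catch fire, 3 burn out
  TT..F.
  TF...F
  TTF.FT
  TTTF.T
  TTTTTT
Step 3: 6 trees catch fire, 6 burn out
  TF....
  F.....
  TF...F
  TTF..T
  TTTFTT

TF....
F.....
TF...F
TTF..T
TTTFTT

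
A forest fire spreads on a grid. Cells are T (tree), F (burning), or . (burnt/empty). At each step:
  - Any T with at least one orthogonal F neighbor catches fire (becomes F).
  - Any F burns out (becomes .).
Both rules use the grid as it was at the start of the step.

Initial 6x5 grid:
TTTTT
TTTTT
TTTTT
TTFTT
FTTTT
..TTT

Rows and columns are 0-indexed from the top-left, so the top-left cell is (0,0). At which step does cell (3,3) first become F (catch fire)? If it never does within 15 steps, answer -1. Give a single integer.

Step 1: cell (3,3)='F' (+6 fires, +2 burnt)
  -> target ignites at step 1
Step 2: cell (3,3)='.' (+7 fires, +6 burnt)
Step 3: cell (3,3)='.' (+7 fires, +7 burnt)
Step 4: cell (3,3)='.' (+5 fires, +7 burnt)
Step 5: cell (3,3)='.' (+1 fires, +5 burnt)
Step 6: cell (3,3)='.' (+0 fires, +1 burnt)
  fire out at step 6

1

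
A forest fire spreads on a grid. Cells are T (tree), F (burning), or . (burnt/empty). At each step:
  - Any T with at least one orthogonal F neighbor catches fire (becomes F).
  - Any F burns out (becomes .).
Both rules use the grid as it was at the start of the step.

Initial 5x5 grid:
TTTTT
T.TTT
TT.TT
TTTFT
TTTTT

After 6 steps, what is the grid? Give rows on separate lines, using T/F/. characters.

Step 1: 4 trees catch fire, 1 burn out
  TTTTT
  T.TTT
  TT.FT
  TTF.F
  TTTFT
Step 2: 5 trees catch fire, 4 burn out
  TTTTT
  T.TFT
  TT..F
  TF...
  TTF.F
Step 3: 6 trees catch fire, 5 burn out
  TTTFT
  T.F.F
  TF...
  F....
  TF...
Step 4: 4 trees catch fire, 6 burn out
  TTF.F
  T....
  F....
  .....
  F....
Step 5: 2 trees catch fire, 4 burn out
  TF...
  F....
  .....
  .....
  .....
Step 6: 1 trees catch fire, 2 burn out
  F....
  .....
  .....
  .....
  .....

F....
.....
.....
.....
.....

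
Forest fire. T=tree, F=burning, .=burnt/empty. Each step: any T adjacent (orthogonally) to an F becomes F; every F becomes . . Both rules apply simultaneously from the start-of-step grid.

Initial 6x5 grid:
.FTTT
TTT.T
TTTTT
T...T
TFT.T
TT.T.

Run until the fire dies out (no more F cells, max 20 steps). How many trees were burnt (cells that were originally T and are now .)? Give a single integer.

Answer: 19

Derivation:
Step 1: +5 fires, +2 burnt (F count now 5)
Step 2: +6 fires, +5 burnt (F count now 6)
Step 3: +3 fires, +6 burnt (F count now 3)
Step 4: +2 fires, +3 burnt (F count now 2)
Step 5: +1 fires, +2 burnt (F count now 1)
Step 6: +1 fires, +1 burnt (F count now 1)
Step 7: +1 fires, +1 burnt (F count now 1)
Step 8: +0 fires, +1 burnt (F count now 0)
Fire out after step 8
Initially T: 20, now '.': 29
Total burnt (originally-T cells now '.'): 19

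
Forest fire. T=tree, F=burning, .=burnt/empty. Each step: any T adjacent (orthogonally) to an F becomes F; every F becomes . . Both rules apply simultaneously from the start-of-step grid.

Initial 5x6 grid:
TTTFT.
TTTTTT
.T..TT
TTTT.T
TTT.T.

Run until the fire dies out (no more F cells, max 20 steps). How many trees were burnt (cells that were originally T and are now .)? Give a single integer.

Step 1: +3 fires, +1 burnt (F count now 3)
Step 2: +3 fires, +3 burnt (F count now 3)
Step 3: +4 fires, +3 burnt (F count now 4)
Step 4: +3 fires, +4 burnt (F count now 3)
Step 5: +2 fires, +3 burnt (F count now 2)
Step 6: +3 fires, +2 burnt (F count now 3)
Step 7: +3 fires, +3 burnt (F count now 3)
Step 8: +0 fires, +3 burnt (F count now 0)
Fire out after step 8
Initially T: 22, now '.': 29
Total burnt (originally-T cells now '.'): 21

Answer: 21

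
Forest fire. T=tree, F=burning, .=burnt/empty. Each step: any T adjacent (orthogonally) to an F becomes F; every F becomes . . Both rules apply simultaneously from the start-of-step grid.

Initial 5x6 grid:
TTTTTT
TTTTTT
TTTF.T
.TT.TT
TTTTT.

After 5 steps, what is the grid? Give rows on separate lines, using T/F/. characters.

Step 1: 2 trees catch fire, 1 burn out
  TTTTTT
  TTTFTT
  TTF..T
  .TT.TT
  TTTTT.
Step 2: 5 trees catch fire, 2 burn out
  TTTFTT
  TTF.FT
  TF...T
  .TF.TT
  TTTTT.
Step 3: 7 trees catch fire, 5 burn out
  TTF.FT
  TF...F
  F....T
  .F..TT
  TTFTT.
Step 4: 6 trees catch fire, 7 burn out
  TF...F
  F.....
  .....F
  ....TT
  TF.FT.
Step 5: 4 trees catch fire, 6 burn out
  F.....
  ......
  ......
  ....TF
  F...F.

F.....
......
......
....TF
F...F.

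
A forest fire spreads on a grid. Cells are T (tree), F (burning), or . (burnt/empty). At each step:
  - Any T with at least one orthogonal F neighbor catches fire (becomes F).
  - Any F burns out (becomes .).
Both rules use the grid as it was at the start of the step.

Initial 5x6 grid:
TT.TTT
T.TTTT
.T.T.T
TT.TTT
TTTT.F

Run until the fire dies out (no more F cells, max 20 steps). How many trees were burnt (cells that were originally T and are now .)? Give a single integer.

Answer: 19

Derivation:
Step 1: +1 fires, +1 burnt (F count now 1)
Step 2: +2 fires, +1 burnt (F count now 2)
Step 3: +2 fires, +2 burnt (F count now 2)
Step 4: +4 fires, +2 burnt (F count now 4)
Step 5: +3 fires, +4 burnt (F count now 3)
Step 6: +3 fires, +3 burnt (F count now 3)
Step 7: +2 fires, +3 burnt (F count now 2)
Step 8: +2 fires, +2 burnt (F count now 2)
Step 9: +0 fires, +2 burnt (F count now 0)
Fire out after step 9
Initially T: 22, now '.': 27
Total burnt (originally-T cells now '.'): 19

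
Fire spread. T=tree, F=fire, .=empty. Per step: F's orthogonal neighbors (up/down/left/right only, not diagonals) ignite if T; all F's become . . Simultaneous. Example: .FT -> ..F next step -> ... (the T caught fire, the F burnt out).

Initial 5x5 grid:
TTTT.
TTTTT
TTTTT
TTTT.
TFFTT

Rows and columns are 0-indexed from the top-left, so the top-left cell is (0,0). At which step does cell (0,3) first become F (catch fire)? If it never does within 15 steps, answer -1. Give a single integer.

Step 1: cell (0,3)='T' (+4 fires, +2 burnt)
Step 2: cell (0,3)='T' (+5 fires, +4 burnt)
Step 3: cell (0,3)='T' (+4 fires, +5 burnt)
Step 4: cell (0,3)='T' (+5 fires, +4 burnt)
Step 5: cell (0,3)='F' (+3 fires, +5 burnt)
  -> target ignites at step 5
Step 6: cell (0,3)='.' (+0 fires, +3 burnt)
  fire out at step 6

5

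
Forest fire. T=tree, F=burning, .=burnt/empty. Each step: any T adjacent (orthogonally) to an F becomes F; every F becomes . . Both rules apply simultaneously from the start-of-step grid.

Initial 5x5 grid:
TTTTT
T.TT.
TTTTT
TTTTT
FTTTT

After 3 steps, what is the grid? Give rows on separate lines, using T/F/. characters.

Step 1: 2 trees catch fire, 1 burn out
  TTTTT
  T.TT.
  TTTTT
  FTTTT
  .FTTT
Step 2: 3 trees catch fire, 2 burn out
  TTTTT
  T.TT.
  FTTTT
  .FTTT
  ..FTT
Step 3: 4 trees catch fire, 3 burn out
  TTTTT
  F.TT.
  .FTTT
  ..FTT
  ...FT

TTTTT
F.TT.
.FTTT
..FTT
...FT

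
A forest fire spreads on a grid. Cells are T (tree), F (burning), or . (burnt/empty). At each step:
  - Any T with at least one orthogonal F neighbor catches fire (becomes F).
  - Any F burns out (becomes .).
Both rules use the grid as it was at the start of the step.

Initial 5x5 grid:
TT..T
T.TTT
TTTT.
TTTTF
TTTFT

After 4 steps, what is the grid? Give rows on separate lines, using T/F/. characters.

Step 1: 3 trees catch fire, 2 burn out
  TT..T
  T.TTT
  TTTT.
  TTTF.
  TTF.F
Step 2: 3 trees catch fire, 3 burn out
  TT..T
  T.TTT
  TTTF.
  TTF..
  TF...
Step 3: 4 trees catch fire, 3 burn out
  TT..T
  T.TFT
  TTF..
  TF...
  F....
Step 4: 4 trees catch fire, 4 burn out
  TT..T
  T.F.F
  TF...
  F....
  .....

TT..T
T.F.F
TF...
F....
.....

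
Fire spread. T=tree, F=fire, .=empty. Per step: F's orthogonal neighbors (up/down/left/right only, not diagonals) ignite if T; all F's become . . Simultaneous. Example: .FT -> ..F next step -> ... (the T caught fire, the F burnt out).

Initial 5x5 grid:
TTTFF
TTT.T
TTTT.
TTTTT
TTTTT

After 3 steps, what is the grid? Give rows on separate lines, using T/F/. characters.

Step 1: 2 trees catch fire, 2 burn out
  TTF..
  TTT.F
  TTTT.
  TTTTT
  TTTTT
Step 2: 2 trees catch fire, 2 burn out
  TF...
  TTF..
  TTTT.
  TTTTT
  TTTTT
Step 3: 3 trees catch fire, 2 burn out
  F....
  TF...
  TTFT.
  TTTTT
  TTTTT

F....
TF...
TTFT.
TTTTT
TTTTT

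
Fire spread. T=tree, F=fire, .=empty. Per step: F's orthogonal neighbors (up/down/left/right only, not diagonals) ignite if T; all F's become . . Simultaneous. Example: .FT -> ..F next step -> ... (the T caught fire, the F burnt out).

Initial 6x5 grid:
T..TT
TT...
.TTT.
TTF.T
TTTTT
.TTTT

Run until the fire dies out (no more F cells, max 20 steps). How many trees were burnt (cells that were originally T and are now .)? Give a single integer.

Step 1: +3 fires, +1 burnt (F count now 3)
Step 2: +6 fires, +3 burnt (F count now 6)
Step 3: +5 fires, +6 burnt (F count now 5)
Step 4: +3 fires, +5 burnt (F count now 3)
Step 5: +1 fires, +3 burnt (F count now 1)
Step 6: +0 fires, +1 burnt (F count now 0)
Fire out after step 6
Initially T: 20, now '.': 28
Total burnt (originally-T cells now '.'): 18

Answer: 18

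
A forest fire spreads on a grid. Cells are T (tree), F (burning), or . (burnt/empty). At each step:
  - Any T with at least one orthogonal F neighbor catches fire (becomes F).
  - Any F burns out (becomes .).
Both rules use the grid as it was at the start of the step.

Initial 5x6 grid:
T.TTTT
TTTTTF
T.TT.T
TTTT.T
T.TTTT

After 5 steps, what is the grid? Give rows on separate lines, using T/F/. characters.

Step 1: 3 trees catch fire, 1 burn out
  T.TTTF
  TTTTF.
  T.TT.F
  TTTT.T
  T.TTTT
Step 2: 3 trees catch fire, 3 burn out
  T.TTF.
  TTTF..
  T.TT..
  TTTT.F
  T.TTTT
Step 3: 4 trees catch fire, 3 burn out
  T.TF..
  TTF...
  T.TF..
  TTTT..
  T.TTTF
Step 4: 5 trees catch fire, 4 burn out
  T.F...
  TF....
  T.F...
  TTTF..
  T.TTF.
Step 5: 3 trees catch fire, 5 burn out
  T.....
  F.....
  T.....
  TTF...
  T.TF..

T.....
F.....
T.....
TTF...
T.TF..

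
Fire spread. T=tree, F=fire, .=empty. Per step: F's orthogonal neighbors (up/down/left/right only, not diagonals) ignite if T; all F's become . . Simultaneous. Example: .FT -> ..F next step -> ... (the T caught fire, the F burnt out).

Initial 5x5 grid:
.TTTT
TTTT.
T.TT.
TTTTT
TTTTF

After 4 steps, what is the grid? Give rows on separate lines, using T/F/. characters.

Step 1: 2 trees catch fire, 1 burn out
  .TTTT
  TTTT.
  T.TT.
  TTTTF
  TTTF.
Step 2: 2 trees catch fire, 2 burn out
  .TTTT
  TTTT.
  T.TT.
  TTTF.
  TTF..
Step 3: 3 trees catch fire, 2 burn out
  .TTTT
  TTTT.
  T.TF.
  TTF..
  TF...
Step 4: 4 trees catch fire, 3 burn out
  .TTTT
  TTTF.
  T.F..
  TF...
  F....

.TTTT
TTTF.
T.F..
TF...
F....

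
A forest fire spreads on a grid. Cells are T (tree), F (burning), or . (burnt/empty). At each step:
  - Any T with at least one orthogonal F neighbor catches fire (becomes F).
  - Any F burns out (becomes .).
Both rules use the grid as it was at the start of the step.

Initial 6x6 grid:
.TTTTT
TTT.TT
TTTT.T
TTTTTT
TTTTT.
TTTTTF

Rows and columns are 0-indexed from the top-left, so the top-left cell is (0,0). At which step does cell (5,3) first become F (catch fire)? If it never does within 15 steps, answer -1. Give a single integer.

Step 1: cell (5,3)='T' (+1 fires, +1 burnt)
Step 2: cell (5,3)='F' (+2 fires, +1 burnt)
  -> target ignites at step 2
Step 3: cell (5,3)='.' (+3 fires, +2 burnt)
Step 4: cell (5,3)='.' (+4 fires, +3 burnt)
Step 5: cell (5,3)='.' (+5 fires, +4 burnt)
Step 6: cell (5,3)='.' (+4 fires, +5 burnt)
Step 7: cell (5,3)='.' (+5 fires, +4 burnt)
Step 8: cell (5,3)='.' (+4 fires, +5 burnt)
Step 9: cell (5,3)='.' (+3 fires, +4 burnt)
Step 10: cell (5,3)='.' (+0 fires, +3 burnt)
  fire out at step 10

2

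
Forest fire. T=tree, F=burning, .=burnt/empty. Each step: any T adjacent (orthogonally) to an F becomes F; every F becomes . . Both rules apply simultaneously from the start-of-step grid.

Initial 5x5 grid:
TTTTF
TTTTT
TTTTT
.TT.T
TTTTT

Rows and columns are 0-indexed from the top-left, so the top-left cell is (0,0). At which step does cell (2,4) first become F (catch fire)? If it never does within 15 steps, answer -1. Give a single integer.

Step 1: cell (2,4)='T' (+2 fires, +1 burnt)
Step 2: cell (2,4)='F' (+3 fires, +2 burnt)
  -> target ignites at step 2
Step 3: cell (2,4)='.' (+4 fires, +3 burnt)
Step 4: cell (2,4)='.' (+4 fires, +4 burnt)
Step 5: cell (2,4)='.' (+4 fires, +4 burnt)
Step 6: cell (2,4)='.' (+3 fires, +4 burnt)
Step 7: cell (2,4)='.' (+1 fires, +3 burnt)
Step 8: cell (2,4)='.' (+1 fires, +1 burnt)
Step 9: cell (2,4)='.' (+0 fires, +1 burnt)
  fire out at step 9

2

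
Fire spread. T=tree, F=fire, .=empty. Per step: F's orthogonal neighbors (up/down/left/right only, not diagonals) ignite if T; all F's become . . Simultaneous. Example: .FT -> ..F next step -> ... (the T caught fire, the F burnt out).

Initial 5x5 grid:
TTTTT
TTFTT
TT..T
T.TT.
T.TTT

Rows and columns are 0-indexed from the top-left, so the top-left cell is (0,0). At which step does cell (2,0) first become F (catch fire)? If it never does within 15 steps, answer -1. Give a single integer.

Step 1: cell (2,0)='T' (+3 fires, +1 burnt)
Step 2: cell (2,0)='T' (+5 fires, +3 burnt)
Step 3: cell (2,0)='F' (+4 fires, +5 burnt)
  -> target ignites at step 3
Step 4: cell (2,0)='.' (+1 fires, +4 burnt)
Step 5: cell (2,0)='.' (+1 fires, +1 burnt)
Step 6: cell (2,0)='.' (+0 fires, +1 burnt)
  fire out at step 6

3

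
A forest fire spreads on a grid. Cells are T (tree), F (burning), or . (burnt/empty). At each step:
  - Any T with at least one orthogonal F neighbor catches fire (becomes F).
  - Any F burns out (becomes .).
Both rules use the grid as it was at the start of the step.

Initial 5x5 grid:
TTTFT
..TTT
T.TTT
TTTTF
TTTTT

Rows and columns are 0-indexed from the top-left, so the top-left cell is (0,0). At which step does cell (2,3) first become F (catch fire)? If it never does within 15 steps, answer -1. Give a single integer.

Step 1: cell (2,3)='T' (+6 fires, +2 burnt)
Step 2: cell (2,3)='F' (+6 fires, +6 burnt)
  -> target ignites at step 2
Step 3: cell (2,3)='.' (+4 fires, +6 burnt)
Step 4: cell (2,3)='.' (+2 fires, +4 burnt)
Step 5: cell (2,3)='.' (+2 fires, +2 burnt)
Step 6: cell (2,3)='.' (+0 fires, +2 burnt)
  fire out at step 6

2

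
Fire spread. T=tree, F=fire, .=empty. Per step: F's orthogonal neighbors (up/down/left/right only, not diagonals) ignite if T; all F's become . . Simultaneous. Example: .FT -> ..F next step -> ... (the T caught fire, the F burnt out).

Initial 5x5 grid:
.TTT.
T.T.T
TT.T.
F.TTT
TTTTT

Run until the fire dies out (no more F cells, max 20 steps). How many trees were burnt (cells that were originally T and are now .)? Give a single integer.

Step 1: +2 fires, +1 burnt (F count now 2)
Step 2: +3 fires, +2 burnt (F count now 3)
Step 3: +1 fires, +3 burnt (F count now 1)
Step 4: +2 fires, +1 burnt (F count now 2)
Step 5: +2 fires, +2 burnt (F count now 2)
Step 6: +2 fires, +2 burnt (F count now 2)
Step 7: +0 fires, +2 burnt (F count now 0)
Fire out after step 7
Initially T: 17, now '.': 20
Total burnt (originally-T cells now '.'): 12

Answer: 12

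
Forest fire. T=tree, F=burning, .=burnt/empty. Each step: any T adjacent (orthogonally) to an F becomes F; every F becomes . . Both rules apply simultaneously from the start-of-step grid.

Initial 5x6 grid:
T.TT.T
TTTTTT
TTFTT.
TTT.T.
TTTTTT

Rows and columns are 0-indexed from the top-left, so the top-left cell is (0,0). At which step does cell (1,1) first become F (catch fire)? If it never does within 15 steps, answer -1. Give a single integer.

Step 1: cell (1,1)='T' (+4 fires, +1 burnt)
Step 2: cell (1,1)='F' (+7 fires, +4 burnt)
  -> target ignites at step 2
Step 3: cell (1,1)='.' (+7 fires, +7 burnt)
Step 4: cell (1,1)='.' (+4 fires, +7 burnt)
Step 5: cell (1,1)='.' (+2 fires, +4 burnt)
Step 6: cell (1,1)='.' (+0 fires, +2 burnt)
  fire out at step 6

2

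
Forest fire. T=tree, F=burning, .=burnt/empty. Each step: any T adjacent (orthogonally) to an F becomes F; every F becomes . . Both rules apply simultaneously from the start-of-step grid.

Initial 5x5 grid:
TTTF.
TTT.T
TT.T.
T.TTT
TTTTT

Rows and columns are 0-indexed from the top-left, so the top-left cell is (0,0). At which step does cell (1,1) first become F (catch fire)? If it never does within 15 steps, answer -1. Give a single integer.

Step 1: cell (1,1)='T' (+1 fires, +1 burnt)
Step 2: cell (1,1)='T' (+2 fires, +1 burnt)
Step 3: cell (1,1)='F' (+2 fires, +2 burnt)
  -> target ignites at step 3
Step 4: cell (1,1)='.' (+2 fires, +2 burnt)
Step 5: cell (1,1)='.' (+1 fires, +2 burnt)
Step 6: cell (1,1)='.' (+1 fires, +1 burnt)
Step 7: cell (1,1)='.' (+1 fires, +1 burnt)
Step 8: cell (1,1)='.' (+1 fires, +1 burnt)
Step 9: cell (1,1)='.' (+1 fires, +1 burnt)
Step 10: cell (1,1)='.' (+2 fires, +1 burnt)
Step 11: cell (1,1)='.' (+2 fires, +2 burnt)
Step 12: cell (1,1)='.' (+2 fires, +2 burnt)
Step 13: cell (1,1)='.' (+0 fires, +2 burnt)
  fire out at step 13

3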